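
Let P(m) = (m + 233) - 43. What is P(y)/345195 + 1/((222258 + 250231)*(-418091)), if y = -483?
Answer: -57880216105402/68190993444862305 ≈ -0.00084880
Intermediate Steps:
P(m) = 190 + m (P(m) = (233 + m) - 43 = 190 + m)
P(y)/345195 + 1/((222258 + 250231)*(-418091)) = (190 - 483)/345195 + 1/((222258 + 250231)*(-418091)) = -293*1/345195 - 1/418091/472489 = -293/345195 + (1/472489)*(-1/418091) = -293/345195 - 1/197543398499 = -57880216105402/68190993444862305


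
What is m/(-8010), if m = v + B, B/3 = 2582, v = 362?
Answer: -4054/4005 ≈ -1.0122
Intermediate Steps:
B = 7746 (B = 3*2582 = 7746)
m = 8108 (m = 362 + 7746 = 8108)
m/(-8010) = 8108/(-8010) = 8108*(-1/8010) = -4054/4005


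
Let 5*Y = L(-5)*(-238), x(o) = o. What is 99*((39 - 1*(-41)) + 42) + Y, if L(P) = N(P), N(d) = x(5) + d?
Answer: 12078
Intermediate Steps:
N(d) = 5 + d
L(P) = 5 + P
Y = 0 (Y = ((5 - 5)*(-238))/5 = (0*(-238))/5 = (⅕)*0 = 0)
99*((39 - 1*(-41)) + 42) + Y = 99*((39 - 1*(-41)) + 42) + 0 = 99*((39 + 41) + 42) + 0 = 99*(80 + 42) + 0 = 99*122 + 0 = 12078 + 0 = 12078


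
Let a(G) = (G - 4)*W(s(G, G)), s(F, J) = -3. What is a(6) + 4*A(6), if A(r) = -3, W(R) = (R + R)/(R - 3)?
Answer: -10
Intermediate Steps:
W(R) = 2*R/(-3 + R) (W(R) = (2*R)/(-3 + R) = 2*R/(-3 + R))
a(G) = -4 + G (a(G) = (G - 4)*(2*(-3)/(-3 - 3)) = (-4 + G)*(2*(-3)/(-6)) = (-4 + G)*(2*(-3)*(-⅙)) = (-4 + G)*1 = -4 + G)
a(6) + 4*A(6) = (-4 + 6) + 4*(-3) = 2 - 12 = -10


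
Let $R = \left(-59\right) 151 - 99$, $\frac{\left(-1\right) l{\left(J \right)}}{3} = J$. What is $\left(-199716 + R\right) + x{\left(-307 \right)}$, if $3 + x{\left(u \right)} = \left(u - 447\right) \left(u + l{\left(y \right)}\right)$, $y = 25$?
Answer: $79301$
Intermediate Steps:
$l{\left(J \right)} = - 3 J$
$R = -9008$ ($R = -8909 - 99 = -9008$)
$x{\left(u \right)} = -3 + \left(-447 + u\right) \left(-75 + u\right)$ ($x{\left(u \right)} = -3 + \left(u - 447\right) \left(u - 75\right) = -3 + \left(-447 + u\right) \left(u - 75\right) = -3 + \left(-447 + u\right) \left(-75 + u\right)$)
$\left(-199716 + R\right) + x{\left(-307 \right)} = \left(-199716 - 9008\right) + \left(33522 + \left(-307\right)^{2} - -160254\right) = -208724 + \left(33522 + 94249 + 160254\right) = -208724 + 288025 = 79301$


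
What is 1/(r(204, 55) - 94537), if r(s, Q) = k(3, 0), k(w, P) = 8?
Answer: -1/94529 ≈ -1.0579e-5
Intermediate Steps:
r(s, Q) = 8
1/(r(204, 55) - 94537) = 1/(8 - 94537) = 1/(-94529) = -1/94529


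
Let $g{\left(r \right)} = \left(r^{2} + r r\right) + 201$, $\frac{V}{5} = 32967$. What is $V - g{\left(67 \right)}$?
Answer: $155656$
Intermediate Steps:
$V = 164835$ ($V = 5 \cdot 32967 = 164835$)
$g{\left(r \right)} = 201 + 2 r^{2}$ ($g{\left(r \right)} = \left(r^{2} + r^{2}\right) + 201 = 2 r^{2} + 201 = 201 + 2 r^{2}$)
$V - g{\left(67 \right)} = 164835 - \left(201 + 2 \cdot 67^{2}\right) = 164835 - \left(201 + 2 \cdot 4489\right) = 164835 - \left(201 + 8978\right) = 164835 - 9179 = 155656$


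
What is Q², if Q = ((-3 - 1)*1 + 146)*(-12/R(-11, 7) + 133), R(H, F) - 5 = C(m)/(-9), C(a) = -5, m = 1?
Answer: 215743528324/625 ≈ 3.4519e+8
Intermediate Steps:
R(H, F) = 50/9 (R(H, F) = 5 - 5/(-9) = 5 - 5*(-⅑) = 5 + 5/9 = 50/9)
Q = 464482/25 (Q = ((-3 - 1)*1 + 146)*(-12/50/9 + 133) = (-4*1 + 146)*(-12*9/50 + 133) = (-4 + 146)*(-54/25 + 133) = 142*(3271/25) = 464482/25 ≈ 18579.)
Q² = (464482/25)² = 215743528324/625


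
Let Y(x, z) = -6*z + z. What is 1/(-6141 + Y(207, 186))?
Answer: -1/7071 ≈ -0.00014142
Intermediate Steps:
Y(x, z) = -5*z
1/(-6141 + Y(207, 186)) = 1/(-6141 - 5*186) = 1/(-6141 - 930) = 1/(-7071) = -1/7071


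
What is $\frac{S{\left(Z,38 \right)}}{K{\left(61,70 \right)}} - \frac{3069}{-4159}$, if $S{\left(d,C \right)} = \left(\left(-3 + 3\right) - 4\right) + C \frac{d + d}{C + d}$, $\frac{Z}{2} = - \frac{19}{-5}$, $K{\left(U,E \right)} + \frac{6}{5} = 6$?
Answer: $\frac{380819}{149724} \approx 2.5435$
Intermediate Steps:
$K{\left(U,E \right)} = \frac{24}{5}$ ($K{\left(U,E \right)} = - \frac{6}{5} + 6 = \frac{24}{5}$)
$Z = \frac{38}{5}$ ($Z = 2 \left(- \frac{19}{-5}\right) = 2 \left(\left(-19\right) \left(- \frac{1}{5}\right)\right) = 2 \cdot \frac{19}{5} = \frac{38}{5} \approx 7.6$)
$S{\left(d,C \right)} = -4 + \frac{2 C d}{C + d}$ ($S{\left(d,C \right)} = \left(0 - 4\right) + C \frac{2 d}{C + d} = -4 + C \frac{2 d}{C + d} = -4 + \frac{2 C d}{C + d}$)
$\frac{S{\left(Z,38 \right)}}{K{\left(61,70 \right)}} - \frac{3069}{-4159} = \frac{2 \frac{1}{38 + \frac{38}{5}} \left(\left(-2\right) 38 - \frac{76}{5} + 38 \cdot \frac{38}{5}\right)}{\frac{24}{5}} - \frac{3069}{-4159} = \frac{2 \left(-76 - \frac{76}{5} + \frac{1444}{5}\right)}{\frac{228}{5}} \cdot \frac{5}{24} - - \frac{3069}{4159} = 2 \cdot \frac{5}{228} \cdot \frac{988}{5} \cdot \frac{5}{24} + \frac{3069}{4159} = \frac{26}{3} \cdot \frac{5}{24} + \frac{3069}{4159} = \frac{65}{36} + \frac{3069}{4159} = \frac{380819}{149724}$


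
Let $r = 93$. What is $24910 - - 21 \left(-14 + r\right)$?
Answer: $26569$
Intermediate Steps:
$24910 - - 21 \left(-14 + r\right) = 24910 - - 21 \left(-14 + 93\right) = 24910 - \left(-21\right) 79 = 24910 - -1659 = 24910 + 1659 = 26569$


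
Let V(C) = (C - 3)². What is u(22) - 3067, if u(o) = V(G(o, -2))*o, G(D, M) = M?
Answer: -2517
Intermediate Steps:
V(C) = (-3 + C)²
u(o) = 25*o (u(o) = (-3 - 2)²*o = (-5)²*o = 25*o)
u(22) - 3067 = 25*22 - 3067 = 550 - 3067 = -2517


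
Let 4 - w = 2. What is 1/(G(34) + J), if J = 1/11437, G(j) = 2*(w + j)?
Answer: 11437/823465 ≈ 0.013889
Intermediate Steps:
w = 2 (w = 4 - 1*2 = 4 - 2 = 2)
G(j) = 4 + 2*j (G(j) = 2*(2 + j) = 4 + 2*j)
J = 1/11437 ≈ 8.7435e-5
1/(G(34) + J) = 1/((4 + 2*34) + 1/11437) = 1/((4 + 68) + 1/11437) = 1/(72 + 1/11437) = 1/(823465/11437) = 11437/823465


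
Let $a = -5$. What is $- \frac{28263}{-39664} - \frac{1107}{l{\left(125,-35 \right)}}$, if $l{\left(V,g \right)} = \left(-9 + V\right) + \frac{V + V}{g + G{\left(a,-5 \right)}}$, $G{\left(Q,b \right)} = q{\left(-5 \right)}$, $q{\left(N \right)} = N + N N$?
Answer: $- \frac{61650885}{5909936} \approx -10.432$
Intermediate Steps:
$q{\left(N \right)} = N + N^{2}$
$G{\left(Q,b \right)} = 20$ ($G{\left(Q,b \right)} = - 5 \left(1 - 5\right) = \left(-5\right) \left(-4\right) = 20$)
$l{\left(V,g \right)} = -9 + V + \frac{2 V}{20 + g}$ ($l{\left(V,g \right)} = \left(-9 + V\right) + \frac{V + V}{g + 20} = \left(-9 + V\right) + \frac{2 V}{20 + g} = -9 + V + \frac{2 V}{20 + g}$)
$- \frac{28263}{-39664} - \frac{1107}{l{\left(125,-35 \right)}} = - \frac{28263}{-39664} - \frac{1107}{\frac{1}{20 - 35} \left(-180 - -315 + 22 \cdot 125 + 125 \left(-35\right)\right)} = \left(-28263\right) \left(- \frac{1}{39664}\right) - \frac{1107}{\frac{1}{-15} \left(-180 + 315 + 2750 - 4375\right)} = \frac{28263}{39664} - \frac{1107}{\left(- \frac{1}{15}\right) \left(-1490\right)} = \frac{28263}{39664} - \frac{1107}{\frac{298}{3}} = \frac{28263}{39664} - \frac{3321}{298} = - \frac{61650885}{5909936}$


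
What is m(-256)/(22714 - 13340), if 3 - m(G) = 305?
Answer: -151/4687 ≈ -0.032217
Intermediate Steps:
m(G) = -302 (m(G) = 3 - 1*305 = 3 - 305 = -302)
m(-256)/(22714 - 13340) = -302/(22714 - 13340) = -302/9374 = -302*1/9374 = -151/4687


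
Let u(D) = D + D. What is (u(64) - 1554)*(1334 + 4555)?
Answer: -8397714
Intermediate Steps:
u(D) = 2*D
(u(64) - 1554)*(1334 + 4555) = (2*64 - 1554)*(1334 + 4555) = (128 - 1554)*5889 = -1426*5889 = -8397714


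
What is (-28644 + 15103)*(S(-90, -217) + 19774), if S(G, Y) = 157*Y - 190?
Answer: 196141385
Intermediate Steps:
S(G, Y) = -190 + 157*Y
(-28644 + 15103)*(S(-90, -217) + 19774) = (-28644 + 15103)*((-190 + 157*(-217)) + 19774) = -13541*((-190 - 34069) + 19774) = -13541*(-34259 + 19774) = -13541*(-14485) = 196141385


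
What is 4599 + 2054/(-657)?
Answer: 3019489/657 ≈ 4595.9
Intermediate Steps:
4599 + 2054/(-657) = 4599 + 2054*(-1/657) = 4599 - 2054/657 = 3019489/657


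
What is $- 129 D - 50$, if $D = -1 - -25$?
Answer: $-3146$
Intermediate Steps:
$D = 24$ ($D = -1 + 25 = 24$)
$- 129 D - 50 = \left(-129\right) 24 - 50 = -3096 - 50 = -3146$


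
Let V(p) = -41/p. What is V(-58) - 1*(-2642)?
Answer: 153277/58 ≈ 2642.7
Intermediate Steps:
V(-58) - 1*(-2642) = -41/(-58) - 1*(-2642) = -41*(-1/58) + 2642 = 41/58 + 2642 = 153277/58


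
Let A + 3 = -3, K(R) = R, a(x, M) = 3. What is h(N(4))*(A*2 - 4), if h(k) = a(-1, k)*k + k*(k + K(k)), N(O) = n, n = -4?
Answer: -320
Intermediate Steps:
N(O) = -4
A = -6 (A = -3 - 3 = -6)
h(k) = 2*k² + 3*k (h(k) = 3*k + k*(k + k) = 3*k + k*(2*k) = 3*k + 2*k² = 2*k² + 3*k)
h(N(4))*(A*2 - 4) = (-4*(3 + 2*(-4)))*(-6*2 - 4) = (-4*(3 - 8))*(-12 - 4) = -4*(-5)*(-16) = 20*(-16) = -320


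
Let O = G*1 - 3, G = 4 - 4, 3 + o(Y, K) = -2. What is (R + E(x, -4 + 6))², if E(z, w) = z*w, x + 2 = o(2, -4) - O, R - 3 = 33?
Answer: 784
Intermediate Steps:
o(Y, K) = -5 (o(Y, K) = -3 - 2 = -5)
R = 36 (R = 3 + 33 = 36)
G = 0
O = -3 (O = 0*1 - 3 = 0 - 3 = -3)
x = -4 (x = -2 + (-5 - 1*(-3)) = -2 + (-5 + 3) = -2 - 2 = -4)
E(z, w) = w*z
(R + E(x, -4 + 6))² = (36 + (-4 + 6)*(-4))² = (36 + 2*(-4))² = (36 - 8)² = 28² = 784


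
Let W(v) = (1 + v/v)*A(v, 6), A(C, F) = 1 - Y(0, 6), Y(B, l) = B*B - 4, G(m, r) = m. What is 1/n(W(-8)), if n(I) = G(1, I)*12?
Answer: 1/12 ≈ 0.083333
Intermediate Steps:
Y(B, l) = -4 + B² (Y(B, l) = B² - 4 = -4 + B²)
A(C, F) = 5 (A(C, F) = 1 - (-4 + 0²) = 1 - (-4 + 0) = 1 - 1*(-4) = 1 + 4 = 5)
W(v) = 10 (W(v) = (1 + v/v)*5 = (1 + 1)*5 = 2*5 = 10)
n(I) = 12 (n(I) = 1*12 = 12)
1/n(W(-8)) = 1/12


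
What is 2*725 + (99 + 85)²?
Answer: 35306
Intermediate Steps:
2*725 + (99 + 85)² = 1450 + 184² = 1450 + 33856 = 35306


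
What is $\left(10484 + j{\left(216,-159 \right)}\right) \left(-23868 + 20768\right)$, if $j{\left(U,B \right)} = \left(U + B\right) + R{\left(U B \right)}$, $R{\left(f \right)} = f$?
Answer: $73789300$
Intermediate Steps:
$j{\left(U,B \right)} = B + U + B U$ ($j{\left(U,B \right)} = \left(U + B\right) + U B = \left(B + U\right) + B U = B + U + B U$)
$\left(10484 + j{\left(216,-159 \right)}\right) \left(-23868 + 20768\right) = \left(10484 - 34287\right) \left(-23868 + 20768\right) = \left(10484 - 34287\right) \left(-3100\right) = \left(-23803\right) \left(-3100\right) = 73789300$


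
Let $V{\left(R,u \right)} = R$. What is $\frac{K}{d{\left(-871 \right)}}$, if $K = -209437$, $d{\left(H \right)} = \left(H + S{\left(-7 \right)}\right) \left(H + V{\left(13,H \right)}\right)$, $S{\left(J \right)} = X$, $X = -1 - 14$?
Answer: $- \frac{209437}{760188} \approx -0.27551$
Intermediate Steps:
$X = -15$
$S{\left(J \right)} = -15$
$d{\left(H \right)} = \left(-15 + H\right) \left(13 + H\right)$ ($d{\left(H \right)} = \left(H - 15\right) \left(H + 13\right) = \left(-15 + H\right) \left(13 + H\right)$)
$\frac{K}{d{\left(-871 \right)}} = - \frac{209437}{-195 + \left(-871\right)^{2} - -1742} = - \frac{209437}{-195 + 758641 + 1742} = - \frac{209437}{760188}$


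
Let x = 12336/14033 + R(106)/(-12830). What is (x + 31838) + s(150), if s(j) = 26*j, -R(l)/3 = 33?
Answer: 6434550331967/180043390 ≈ 35739.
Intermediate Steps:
R(l) = -99 (R(l) = -3*33 = -99)
x = 159660147/180043390 (x = 12336/14033 - 99/(-12830) = 12336*(1/14033) - 99*(-1/12830) = 12336/14033 + 99/12830 = 159660147/180043390 ≈ 0.88679)
(x + 31838) + s(150) = (159660147/180043390 + 31838) + 26*150 = 5732381110967/180043390 + 3900 = 6434550331967/180043390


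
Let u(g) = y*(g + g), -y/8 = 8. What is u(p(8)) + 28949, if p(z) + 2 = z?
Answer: 28181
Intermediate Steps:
y = -64 (y = -8*8 = -64)
p(z) = -2 + z
u(g) = -128*g (u(g) = -64*(g + g) = -128*g)
u(p(8)) + 28949 = -128*(-2 + 8) + 28949 = -128*6 + 28949 = -768 + 28949 = 28181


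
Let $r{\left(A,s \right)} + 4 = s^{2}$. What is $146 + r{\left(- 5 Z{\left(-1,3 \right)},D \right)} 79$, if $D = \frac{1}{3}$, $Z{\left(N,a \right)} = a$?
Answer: $- \frac{1451}{9} \approx -161.22$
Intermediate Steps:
$D = \frac{1}{3} \approx 0.33333$
$r{\left(A,s \right)} = -4 + s^{2}$
$146 + r{\left(- 5 Z{\left(-1,3 \right)},D \right)} 79 = 146 + \left(-4 + \left(\frac{1}{3}\right)^{2}\right) 79 = 146 + \left(-4 + \frac{1}{9}\right) 79 = 146 - \frac{2765}{9} = - \frac{1451}{9}$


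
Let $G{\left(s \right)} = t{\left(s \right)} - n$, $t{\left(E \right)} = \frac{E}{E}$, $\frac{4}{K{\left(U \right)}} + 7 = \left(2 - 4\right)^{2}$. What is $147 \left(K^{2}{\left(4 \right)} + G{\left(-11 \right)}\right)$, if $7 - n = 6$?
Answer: $\frac{784}{3} \approx 261.33$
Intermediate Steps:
$n = 1$ ($n = 7 - 6 = 1$)
$K{\left(U \right)} = - \frac{4}{3}$ ($K{\left(U \right)} = \frac{4}{-7 + \left(2 - 4\right)^{2}} = \frac{4}{-7 + \left(-2\right)^{2}} = \frac{4}{-7 + 4} = \frac{4}{-3} = 4 \left(- \frac{1}{3}\right) = - \frac{4}{3}$)
$t{\left(E \right)} = 1$
$G{\left(s \right)} = 0$ ($G{\left(s \right)} = 1 - 1 = 0$)
$147 \left(K^{2}{\left(4 \right)} + G{\left(-11 \right)}\right) = 147 \left(\left(- \frac{4}{3}\right)^{2} + 0\right) = 147 \left(\frac{16}{9} + 0\right) = 147 \cdot \frac{16}{9} = \frac{784}{3}$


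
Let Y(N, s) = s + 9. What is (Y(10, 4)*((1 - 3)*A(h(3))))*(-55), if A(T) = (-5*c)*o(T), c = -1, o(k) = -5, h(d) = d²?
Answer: -35750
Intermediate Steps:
Y(N, s) = 9 + s
A(T) = -25 (A(T) = -5*(-1)*(-5) = 5*(-5) = -25)
(Y(10, 4)*((1 - 3)*A(h(3))))*(-55) = ((9 + 4)*((1 - 3)*(-25)))*(-55) = (13*(-2*(-25)))*(-55) = (13*50)*(-55) = 650*(-55) = -35750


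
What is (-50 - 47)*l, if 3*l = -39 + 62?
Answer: -2231/3 ≈ -743.67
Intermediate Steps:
l = 23/3 (l = (-39 + 62)/3 = (⅓)*23 = 23/3 ≈ 7.6667)
(-50 - 47)*l = (-50 - 47)*(23/3) = -97*23/3 = -2231/3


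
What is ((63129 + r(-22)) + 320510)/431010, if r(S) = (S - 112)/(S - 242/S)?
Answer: 468907/526790 ≈ 0.89012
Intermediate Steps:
r(S) = (-112 + S)/(S - 242/S)
((63129 + r(-22)) + 320510)/431010 = ((63129 - 22*(-112 - 22)/(-242 + (-22)²)) + 320510)/431010 = ((63129 - 22*(-134)/(-242 + 484)) + 320510)*(1/431010) = ((63129 - 22*(-134)/242) + 320510)*(1/431010) = ((63129 - 22*1/242*(-134)) + 320510)*(1/431010) = ((63129 + 134/11) + 320510)*(1/431010) = (694553/11 + 320510)*(1/431010) = (4220163/11)*(1/431010) = 468907/526790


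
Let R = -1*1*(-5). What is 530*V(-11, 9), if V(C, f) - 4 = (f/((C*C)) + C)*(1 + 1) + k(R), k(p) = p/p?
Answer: -1080670/121 ≈ -8931.2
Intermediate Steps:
R = 5 (R = -1*(-5) = 5)
k(p) = 1
V(C, f) = 5 + 2*C + 2*f/C² (V(C, f) = 4 + ((f/((C*C)) + C)*(1 + 1) + 1) = 4 + ((f/(C²) + C)*2 + 1) = 4 + ((f/C² + C)*2 + 1) = 4 + ((C + f/C²)*2 + 1) = 4 + ((2*C + 2*f/C²) + 1) = 4 + (1 + 2*C + 2*f/C²) = 5 + 2*C + 2*f/C²)
530*V(-11, 9) = 530*(5 + 2*(-11) + 2*9/(-11)²) = 530*(5 - 22 + 2*9*(1/121)) = 530*(5 - 22 + 18/121) = 530*(-2039/121) = -1080670/121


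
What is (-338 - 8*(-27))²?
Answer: 14884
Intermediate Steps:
(-338 - 8*(-27))² = (-338 + 216)² = (-122)² = 14884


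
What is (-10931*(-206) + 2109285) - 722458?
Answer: 3638613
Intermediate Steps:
(-10931*(-206) + 2109285) - 722458 = (2251786 + 2109285) - 722458 = 4361071 - 722458 = 3638613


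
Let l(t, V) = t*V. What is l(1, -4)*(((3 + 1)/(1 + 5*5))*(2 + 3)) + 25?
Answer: 285/13 ≈ 21.923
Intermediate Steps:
l(t, V) = V*t
l(1, -4)*(((3 + 1)/(1 + 5*5))*(2 + 3)) + 25 = (-4*1)*(((3 + 1)/(1 + 5*5))*(2 + 3)) + 25 = -4*4/(1 + 25)*5 + 25 = -4*4/26*5 + 25 = -4*4*(1/26)*5 + 25 = -8*5/13 + 25 = -4*10/13 + 25 = -40/13 + 25 = 285/13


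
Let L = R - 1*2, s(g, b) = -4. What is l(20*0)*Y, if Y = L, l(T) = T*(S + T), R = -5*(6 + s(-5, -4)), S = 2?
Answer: 0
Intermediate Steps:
R = -10 (R = -5*(6 - 4) = -5*2 = -10)
l(T) = T*(2 + T)
L = -12 (L = -10 - 1*2 = -10 - 2 = -12)
Y = -12
l(20*0)*Y = ((20*0)*(2 + 20*0))*(-12) = (0*(2 + 0))*(-12) = (0*2)*(-12) = 0*(-12) = 0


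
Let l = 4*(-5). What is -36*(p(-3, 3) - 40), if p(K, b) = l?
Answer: 2160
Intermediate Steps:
l = -20
p(K, b) = -20
-36*(p(-3, 3) - 40) = -36*(-20 - 40) = -36*(-60) = 2160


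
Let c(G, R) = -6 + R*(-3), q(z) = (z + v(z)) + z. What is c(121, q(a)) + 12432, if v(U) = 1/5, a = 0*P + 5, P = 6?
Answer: 61977/5 ≈ 12395.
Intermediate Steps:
a = 5 (a = 0*6 + 5 = 0 + 5 = 5)
v(U) = ⅕
q(z) = ⅕ + 2*z (q(z) = (z + ⅕) + z = (⅕ + z) + z = ⅕ + 2*z)
c(G, R) = -6 - 3*R
c(121, q(a)) + 12432 = (-6 - 3*(⅕ + 2*5)) + 12432 = (-6 - 3*(⅕ + 10)) + 12432 = (-6 - 3*51/5) + 12432 = (-6 - 153/5) + 12432 = -183/5 + 12432 = 61977/5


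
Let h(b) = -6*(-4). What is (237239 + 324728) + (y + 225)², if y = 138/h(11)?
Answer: 9843401/16 ≈ 6.1521e+5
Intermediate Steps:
h(b) = 24
y = 23/4 (y = 138/24 = 138*(1/24) = 23/4 ≈ 5.7500)
(237239 + 324728) + (y + 225)² = (237239 + 324728) + (23/4 + 225)² = 561967 + (923/4)² = 561967 + 851929/16 = 9843401/16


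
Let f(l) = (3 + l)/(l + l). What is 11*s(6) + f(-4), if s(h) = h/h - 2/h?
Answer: 179/24 ≈ 7.4583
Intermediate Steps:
f(l) = (3 + l)/(2*l) (f(l) = (3 + l)/((2*l)) = (3 + l)*(1/(2*l)) = (3 + l)/(2*l))
s(h) = 1 - 2/h
11*s(6) + f(-4) = 11*((-2 + 6)/6) + (1/2)*(3 - 4)/(-4) = 11*((1/6)*4) + (1/2)*(-1/4)*(-1) = 11*(2/3) + 1/8 = 22/3 + 1/8 = 179/24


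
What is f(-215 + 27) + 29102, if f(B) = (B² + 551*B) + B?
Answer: -39330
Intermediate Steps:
f(B) = B² + 552*B
f(-215 + 27) + 29102 = (-215 + 27)*(552 + (-215 + 27)) + 29102 = -188*(552 - 188) + 29102 = -188*364 + 29102 = -68432 + 29102 = -39330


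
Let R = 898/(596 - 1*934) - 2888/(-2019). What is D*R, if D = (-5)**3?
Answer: 52307375/341211 ≈ 153.30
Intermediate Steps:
R = -418459/341211 (R = 898/(596 - 934) - 2888*(-1/2019) = 898/(-338) + 2888/2019 = 898*(-1/338) + 2888/2019 = -449/169 + 2888/2019 = -418459/341211 ≈ -1.2264)
D = -125
D*R = -125*(-418459/341211) = 52307375/341211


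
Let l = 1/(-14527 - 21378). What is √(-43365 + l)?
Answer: I*√55904814805030/35905 ≈ 208.24*I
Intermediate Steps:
l = -1/35905 (l = 1/(-35905) = -1/35905 ≈ -2.7851e-5)
√(-43365 + l) = √(-43365 - 1/35905) = √(-1557020326/35905) = I*√55904814805030/35905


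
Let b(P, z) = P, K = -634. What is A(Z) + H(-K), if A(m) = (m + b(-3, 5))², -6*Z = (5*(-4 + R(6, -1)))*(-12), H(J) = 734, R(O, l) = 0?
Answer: 2583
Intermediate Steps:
Z = -40 (Z = -5*(-4 + 0)*(-12)/6 = -5*(-4)*(-12)/6 = -(-10)*(-12)/3 = -⅙*240 = -40)
A(m) = (-3 + m)² (A(m) = (m - 3)² = (-3 + m)²)
A(Z) + H(-K) = (-3 - 40)² + 734 = (-43)² + 734 = 1849 + 734 = 2583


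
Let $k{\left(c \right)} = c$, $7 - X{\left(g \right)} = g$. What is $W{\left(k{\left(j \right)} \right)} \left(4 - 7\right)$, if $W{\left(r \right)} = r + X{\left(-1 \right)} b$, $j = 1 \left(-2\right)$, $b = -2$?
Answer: $54$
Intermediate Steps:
$X{\left(g \right)} = 7 - g$
$j = -2$
$W{\left(r \right)} = -16 + r$ ($W{\left(r \right)} = r + \left(7 - -1\right) \left(-2\right) = r + \left(7 + 1\right) \left(-2\right) = r + 8 \left(-2\right) = r - 16 = -16 + r$)
$W{\left(k{\left(j \right)} \right)} \left(4 - 7\right) = \left(-16 - 2\right) \left(4 - 7\right) = \left(-18\right) \left(-3\right) = 54$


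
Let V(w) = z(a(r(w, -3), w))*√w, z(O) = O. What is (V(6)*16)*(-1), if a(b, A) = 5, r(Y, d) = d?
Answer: -80*√6 ≈ -195.96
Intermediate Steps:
V(w) = 5*√w
(V(6)*16)*(-1) = ((5*√6)*16)*(-1) = (80*√6)*(-1) = -80*√6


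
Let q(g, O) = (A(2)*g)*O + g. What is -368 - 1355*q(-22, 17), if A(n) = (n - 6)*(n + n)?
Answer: -8078878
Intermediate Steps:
A(n) = 2*n*(-6 + n) (A(n) = (-6 + n)*(2*n) = 2*n*(-6 + n))
q(g, O) = g - 16*O*g (q(g, O) = ((2*2*(-6 + 2))*g)*O + g = ((2*2*(-4))*g)*O + g = (-16*g)*O + g = -16*O*g + g = g - 16*O*g)
-368 - 1355*q(-22, 17) = -368 - (-29810)*(1 - 16*17) = -368 - (-29810)*(1 - 272) = -368 - (-29810)*(-271) = -368 - 1355*5962 = -368 - 8078510 = -8078878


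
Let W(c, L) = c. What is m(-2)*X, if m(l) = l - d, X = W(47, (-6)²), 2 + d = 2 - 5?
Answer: 141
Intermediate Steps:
d = -5 (d = -2 + (2 - 5) = -2 - 3 = -5)
X = 47
m(l) = 5 + l (m(l) = l - 1*(-5) = l + 5 = 5 + l)
m(-2)*X = (5 - 2)*47 = 3*47 = 141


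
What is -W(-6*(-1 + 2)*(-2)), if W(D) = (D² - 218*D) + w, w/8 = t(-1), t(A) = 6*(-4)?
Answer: 2664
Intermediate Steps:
t(A) = -24
w = -192 (w = 8*(-24) = -192)
W(D) = -192 + D² - 218*D (W(D) = (D² - 218*D) - 192 = -192 + D² - 218*D)
-W(-6*(-1 + 2)*(-2)) = -(-192 + (-6*(-1 + 2)*(-2))² - 218*(-6*(-1 + 2))*(-2)) = -(-192 + (-6*1*(-2))² - 218*(-6*1)*(-2)) = -(-192 + (-6*(-2))² - (-1308)*(-2)) = -(-192 + 12² - 218*12) = -(-192 + 144 - 2616) = -1*(-2664) = 2664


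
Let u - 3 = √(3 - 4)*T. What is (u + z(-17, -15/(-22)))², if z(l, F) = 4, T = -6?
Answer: 13 - 84*I ≈ 13.0 - 84.0*I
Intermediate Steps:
u = 3 - 6*I (u = 3 + √(3 - 4)*(-6) = 3 + √(-1)*(-6) = 3 + I*(-6) = 3 - 6*I ≈ 3.0 - 6.0*I)
(u + z(-17, -15/(-22)))² = ((3 - 6*I) + 4)² = (7 - 6*I)²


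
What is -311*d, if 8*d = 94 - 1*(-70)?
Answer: -12751/2 ≈ -6375.5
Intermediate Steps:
d = 41/2 (d = (94 - 1*(-70))/8 = (94 + 70)/8 = (⅛)*164 = 41/2 ≈ 20.500)
-311*d = -311*41/2 = -12751/2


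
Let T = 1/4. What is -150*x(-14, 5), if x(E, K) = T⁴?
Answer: -75/128 ≈ -0.58594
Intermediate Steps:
T = ¼ (T = 1*(¼) = ¼ ≈ 0.25000)
x(E, K) = 1/256 (x(E, K) = (¼)⁴ = 1/256)
-150*x(-14, 5) = -150*1/256 = -75/128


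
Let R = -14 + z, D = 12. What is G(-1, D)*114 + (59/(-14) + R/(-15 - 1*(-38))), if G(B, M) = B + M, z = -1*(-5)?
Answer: 402305/322 ≈ 1249.4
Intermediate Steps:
z = 5
R = -9 (R = -14 + 5 = -9)
G(-1, D)*114 + (59/(-14) + R/(-15 - 1*(-38))) = (-1 + 12)*114 + (59/(-14) - 9/(-15 - 1*(-38))) = 11*114 + (59*(-1/14) - 9/(-15 + 38)) = 1254 + (-59/14 - 9/23) = 1254 - 1483/322 = 402305/322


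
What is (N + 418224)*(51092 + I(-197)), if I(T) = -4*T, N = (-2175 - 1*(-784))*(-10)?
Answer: 22419111920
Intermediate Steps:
N = 13910 (N = (-2175 + 784)*(-10) = -1391*(-10) = 13910)
(N + 418224)*(51092 + I(-197)) = (13910 + 418224)*(51092 - 4*(-197)) = 432134*(51092 + 788) = 432134*51880 = 22419111920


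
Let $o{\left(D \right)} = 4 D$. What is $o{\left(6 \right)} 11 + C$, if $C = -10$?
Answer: $254$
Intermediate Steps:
$o{\left(6 \right)} 11 + C = 4 \cdot 6 \cdot 11 - 10 = 24 \cdot 11 - 10 = 264 - 10 = 254$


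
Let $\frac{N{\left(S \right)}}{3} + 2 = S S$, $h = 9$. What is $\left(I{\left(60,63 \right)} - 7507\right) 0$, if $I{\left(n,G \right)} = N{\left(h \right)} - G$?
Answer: $0$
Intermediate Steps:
$N{\left(S \right)} = -6 + 3 S^{2}$ ($N{\left(S \right)} = -6 + 3 S S = -6 + 3 S^{2}$)
$I{\left(n,G \right)} = 237 - G$ ($I{\left(n,G \right)} = \left(-6 + 3 \cdot 9^{2}\right) - G = \left(-6 + 3 \cdot 81\right) - G = \left(-6 + 243\right) - G = 237 - G$)
$\left(I{\left(60,63 \right)} - 7507\right) 0 = \left(\left(237 - 63\right) - 7507\right) 0 = \left(174 - 7507\right) 0 = \left(-7333\right) 0 = 0$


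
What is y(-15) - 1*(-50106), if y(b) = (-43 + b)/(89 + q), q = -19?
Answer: 1753681/35 ≈ 50105.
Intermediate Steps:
y(b) = -43/70 + b/70 (y(b) = (-43 + b)/(89 - 19) = (-43 + b)/70 = (-43 + b)*(1/70) = -43/70 + b/70)
y(-15) - 1*(-50106) = (-43/70 + (1/70)*(-15)) - 1*(-50106) = (-43/70 - 3/14) + 50106 = -29/35 + 50106 = 1753681/35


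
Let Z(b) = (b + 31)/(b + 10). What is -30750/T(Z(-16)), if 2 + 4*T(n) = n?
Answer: 82000/3 ≈ 27333.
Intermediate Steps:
Z(b) = (31 + b)/(10 + b)
T(n) = -½ + n/4
-30750/T(Z(-16)) = -30750/(-½ + ((31 - 16)/(10 - 16))/4) = -30750/(-½ + (15/(-6))/4) = -30750/(-½ + (-⅙*15)/4) = -30750/(-½ + (¼)*(-5/2)) = -30750/(-½ - 5/8) = -30750/(-9/8) = -30750*(-8/9) = 82000/3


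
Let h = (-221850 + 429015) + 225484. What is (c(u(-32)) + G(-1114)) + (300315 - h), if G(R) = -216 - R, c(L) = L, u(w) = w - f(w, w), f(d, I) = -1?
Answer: -131467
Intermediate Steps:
u(w) = 1 + w (u(w) = w - 1*(-1) = w + 1 = 1 + w)
h = 432649 (h = 207165 + 225484 = 432649)
(c(u(-32)) + G(-1114)) + (300315 - h) = ((1 - 32) + (-216 - 1*(-1114))) + (300315 - 1*432649) = (-31 + (-216 + 1114)) + (300315 - 432649) = (-31 + 898) - 132334 = 867 - 132334 = -131467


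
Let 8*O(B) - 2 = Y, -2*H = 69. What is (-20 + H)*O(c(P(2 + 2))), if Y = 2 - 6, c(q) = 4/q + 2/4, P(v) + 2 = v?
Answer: 109/8 ≈ 13.625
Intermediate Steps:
H = -69/2 (H = -½*69 = -69/2 ≈ -34.500)
P(v) = -2 + v
c(q) = ½ + 4/q (c(q) = 4/q + 2*(¼) = 4/q + ½ = ½ + 4/q)
Y = -4
O(B) = -¼ (O(B) = ¼ + (⅛)*(-4) = ¼ - ½ = -¼)
(-20 + H)*O(c(P(2 + 2))) = (-20 - 69/2)*(-¼) = -109/2*(-¼) = 109/8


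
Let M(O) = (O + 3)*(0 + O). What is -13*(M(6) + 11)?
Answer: -845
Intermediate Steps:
M(O) = O*(3 + O) (M(O) = (3 + O)*O = O*(3 + O))
-13*(M(6) + 11) = -13*(6*(3 + 6) + 11) = -13*(6*9 + 11) = -13*(54 + 11) = -13*65 = -845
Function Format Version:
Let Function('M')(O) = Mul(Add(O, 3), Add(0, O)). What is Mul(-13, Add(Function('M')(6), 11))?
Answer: -845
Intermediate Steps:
Function('M')(O) = Mul(O, Add(3, O)) (Function('M')(O) = Mul(Add(3, O), O) = Mul(O, Add(3, O)))
Mul(-13, Add(Function('M')(6), 11)) = Mul(-13, Add(Mul(6, Add(3, 6)), 11)) = Mul(-13, Add(Mul(6, 9), 11)) = Mul(-13, Add(54, 11)) = Mul(-13, 65) = -845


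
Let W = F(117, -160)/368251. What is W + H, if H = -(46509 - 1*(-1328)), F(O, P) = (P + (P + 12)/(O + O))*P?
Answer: -2061071694139/43085367 ≈ -47837.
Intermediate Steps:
F(O, P) = P*(P + (12 + P)/(2*O)) (F(O, P) = (P + (12 + P)/((2*O)))*P = (P + (12 + P)*(1/(2*O)))*P = (P + (12 + P)/(2*O))*P = P*(P + (12 + P)/(2*O)))
W = 3007040/43085367 (W = ((½)*(-160)*(12 - 160 + 2*117*(-160))/117)/368251 = ((½)*(-160)*(1/117)*(12 - 160 - 37440))*(1/368251) = ((½)*(-160)*(1/117)*(-37588))*(1/368251) = (3007040/117)*(1/368251) = 3007040/43085367 ≈ 0.069793)
H = -47837 (H = -(46509 + 1328) = -1*47837 = -47837)
W + H = 3007040/43085367 - 47837 = -2061071694139/43085367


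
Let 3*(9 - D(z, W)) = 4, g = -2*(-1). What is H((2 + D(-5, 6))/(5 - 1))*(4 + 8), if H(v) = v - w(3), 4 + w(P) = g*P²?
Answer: -139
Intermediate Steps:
g = 2
D(z, W) = 23/3 (D(z, W) = 9 - ⅓*4 = 9 - 4/3 = 23/3)
w(P) = -4 + 2*P²
H(v) = -14 + v (H(v) = v - (-4 + 2*3²) = v - (-4 + 2*9) = v - (-4 + 18) = v - 1*14 = v - 14 = -14 + v)
H((2 + D(-5, 6))/(5 - 1))*(4 + 8) = (-14 + (2 + 23/3)/(5 - 1))*(4 + 8) = (-14 + (29/3)/4)*12 = (-14 + (29/3)*(¼))*12 = (-14 + 29/12)*12 = -139/12*12 = -139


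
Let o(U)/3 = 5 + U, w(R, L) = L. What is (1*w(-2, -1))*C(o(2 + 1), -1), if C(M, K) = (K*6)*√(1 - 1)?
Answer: 0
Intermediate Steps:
o(U) = 15 + 3*U (o(U) = 3*(5 + U) = 15 + 3*U)
C(M, K) = 0 (C(M, K) = (6*K)*√0 = (6*K)*0 = 0)
(1*w(-2, -1))*C(o(2 + 1), -1) = (1*(-1))*0 = -1*0 = 0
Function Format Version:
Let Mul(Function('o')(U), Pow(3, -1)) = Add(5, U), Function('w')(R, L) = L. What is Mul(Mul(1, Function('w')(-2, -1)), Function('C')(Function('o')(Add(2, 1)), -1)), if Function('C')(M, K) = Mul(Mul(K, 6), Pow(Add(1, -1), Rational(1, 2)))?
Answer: 0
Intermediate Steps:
Function('o')(U) = Add(15, Mul(3, U)) (Function('o')(U) = Mul(3, Add(5, U)) = Add(15, Mul(3, U)))
Function('C')(M, K) = 0 (Function('C')(M, K) = Mul(Mul(6, K), Pow(0, Rational(1, 2))) = Mul(Mul(6, K), 0) = 0)
Mul(Mul(1, Function('w')(-2, -1)), Function('C')(Function('o')(Add(2, 1)), -1)) = Mul(Mul(1, -1), 0) = Mul(-1, 0) = 0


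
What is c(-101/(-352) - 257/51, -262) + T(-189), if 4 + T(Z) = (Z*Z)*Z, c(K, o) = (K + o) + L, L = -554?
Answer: -121213587041/17952 ≈ -6.7521e+6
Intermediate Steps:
c(K, o) = -554 + K + o (c(K, o) = (K + o) - 554 = -554 + K + o)
T(Z) = -4 + Z³ (T(Z) = -4 + (Z*Z)*Z = -4 + Z²*Z = -4 + Z³)
c(-101/(-352) - 257/51, -262) + T(-189) = (-554 + (-101/(-352) - 257/51) - 262) + (-4 + (-189)³) = (-554 + (-101*(-1/352) - 257*1/51) - 262) + (-4 - 6751269) = (-554 + (101/352 - 257/51) - 262) - 6751273 = (-554 - 85313/17952 - 262) - 6751273 = -14734145/17952 - 6751273 = -121213587041/17952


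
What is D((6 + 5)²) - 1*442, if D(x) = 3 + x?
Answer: -318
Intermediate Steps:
D((6 + 5)²) - 1*442 = (3 + (6 + 5)²) - 1*442 = (3 + 11²) - 442 = (3 + 121) - 442 = 124 - 442 = -318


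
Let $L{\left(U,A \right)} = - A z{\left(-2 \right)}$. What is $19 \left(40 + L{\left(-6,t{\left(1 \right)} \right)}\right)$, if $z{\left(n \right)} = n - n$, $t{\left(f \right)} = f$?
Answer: $760$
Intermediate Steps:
$z{\left(n \right)} = 0$
$L{\left(U,A \right)} = 0$ ($L{\left(U,A \right)} = - A 0 = 0$)
$19 \left(40 + L{\left(-6,t{\left(1 \right)} \right)}\right) = 19 \left(40 + 0\right) = 19 \cdot 40 = 760$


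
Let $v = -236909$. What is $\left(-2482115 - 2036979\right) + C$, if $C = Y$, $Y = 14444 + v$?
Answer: $-4741559$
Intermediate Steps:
$Y = -222465$ ($Y = 14444 - 236909 = -222465$)
$C = -222465$
$\left(-2482115 - 2036979\right) + C = \left(-2482115 - 2036979\right) - 222465 = -4519094 - 222465 = -4741559$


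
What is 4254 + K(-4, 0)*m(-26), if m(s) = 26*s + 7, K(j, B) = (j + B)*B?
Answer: 4254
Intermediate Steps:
K(j, B) = B*(B + j) (K(j, B) = (B + j)*B = B*(B + j))
m(s) = 7 + 26*s
4254 + K(-4, 0)*m(-26) = 4254 + (0*(0 - 4))*(7 + 26*(-26)) = 4254 + (0*(-4))*(7 - 676) = 4254 + 0*(-669) = 4254 + 0 = 4254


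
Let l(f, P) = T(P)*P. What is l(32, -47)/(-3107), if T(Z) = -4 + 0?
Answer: -188/3107 ≈ -0.060509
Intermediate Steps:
T(Z) = -4
l(f, P) = -4*P
l(32, -47)/(-3107) = -4*(-47)/(-3107) = 188*(-1/3107) = -188/3107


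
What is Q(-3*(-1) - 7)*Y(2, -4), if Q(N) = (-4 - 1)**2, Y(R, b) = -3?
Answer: -75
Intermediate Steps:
Q(N) = 25 (Q(N) = (-5)**2 = 25)
Q(-3*(-1) - 7)*Y(2, -4) = 25*(-3) = -75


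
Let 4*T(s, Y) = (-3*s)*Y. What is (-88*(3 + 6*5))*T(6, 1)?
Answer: 13068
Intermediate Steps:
T(s, Y) = -3*Y*s/4 (T(s, Y) = ((-3*s)*Y)/4 = (-3*Y*s)/4 = -3*Y*s/4)
(-88*(3 + 6*5))*T(6, 1) = (-88*(3 + 6*5))*(-¾*1*6) = -88*(3 + 30)*(-9/2) = -88*33*(-9/2) = -2904*(-9/2) = 13068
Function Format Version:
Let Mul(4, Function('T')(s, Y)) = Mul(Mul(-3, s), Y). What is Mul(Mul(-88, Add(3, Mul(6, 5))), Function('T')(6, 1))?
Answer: 13068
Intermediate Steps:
Function('T')(s, Y) = Mul(Rational(-3, 4), Y, s) (Function('T')(s, Y) = Mul(Rational(1, 4), Mul(Mul(-3, s), Y)) = Mul(Rational(1, 4), Mul(-3, Y, s)) = Mul(Rational(-3, 4), Y, s))
Mul(Mul(-88, Add(3, Mul(6, 5))), Function('T')(6, 1)) = Mul(Mul(-88, Add(3, Mul(6, 5))), Mul(Rational(-3, 4), 1, 6)) = Mul(Mul(-88, Add(3, 30)), Rational(-9, 2)) = Mul(Mul(-88, 33), Rational(-9, 2)) = Mul(-2904, Rational(-9, 2)) = 13068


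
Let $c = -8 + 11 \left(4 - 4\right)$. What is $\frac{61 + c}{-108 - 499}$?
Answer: $- \frac{53}{607} \approx -0.087315$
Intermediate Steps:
$c = -8$ ($c = -8 + 11 \cdot 0 = -8 + 0 = -8$)
$\frac{61 + c}{-108 - 499} = \frac{61 - 8}{-108 - 499} = \frac{53}{-607} = 53 \left(- \frac{1}{607}\right) = - \frac{53}{607}$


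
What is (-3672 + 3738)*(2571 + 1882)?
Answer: 293898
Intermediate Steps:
(-3672 + 3738)*(2571 + 1882) = 66*4453 = 293898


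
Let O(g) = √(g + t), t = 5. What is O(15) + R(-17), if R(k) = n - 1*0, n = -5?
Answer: -5 + 2*√5 ≈ -0.52786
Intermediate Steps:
O(g) = √(5 + g) (O(g) = √(g + 5) = √(5 + g))
R(k) = -5 (R(k) = -5 - 1*0 = -5 + 0 = -5)
O(15) + R(-17) = √(5 + 15) - 5 = √20 - 5 = 2*√5 - 5 = -5 + 2*√5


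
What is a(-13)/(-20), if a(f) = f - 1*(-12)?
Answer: 1/20 ≈ 0.050000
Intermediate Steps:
a(f) = 12 + f (a(f) = f + 12 = 12 + f)
a(-13)/(-20) = (12 - 13)/(-20) = -1*(-1/20) = 1/20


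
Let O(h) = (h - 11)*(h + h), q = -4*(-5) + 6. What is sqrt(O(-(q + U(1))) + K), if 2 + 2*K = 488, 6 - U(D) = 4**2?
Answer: 3*sqrt(123) ≈ 33.272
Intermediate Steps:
U(D) = -10 (U(D) = 6 - 1*4**2 = 6 - 1*16 = 6 - 16 = -10)
q = 26 (q = 20 + 6 = 26)
O(h) = 2*h*(-11 + h) (O(h) = (-11 + h)*(2*h) = 2*h*(-11 + h))
K = 243 (K = -1 + (1/2)*488 = -1 + 244 = 243)
sqrt(O(-(q + U(1))) + K) = sqrt(2*(-(26 - 10))*(-11 - (26 - 10)) + 243) = sqrt(2*(-1*16)*(-11 - 1*16) + 243) = sqrt(2*(-16)*(-11 - 16) + 243) = sqrt(2*(-16)*(-27) + 243) = sqrt(864 + 243) = sqrt(1107) = 3*sqrt(123)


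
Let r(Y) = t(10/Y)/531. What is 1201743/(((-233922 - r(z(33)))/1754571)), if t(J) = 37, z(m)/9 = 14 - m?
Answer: -1119636554561343/124212619 ≈ -9.0139e+6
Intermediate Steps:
z(m) = 126 - 9*m (z(m) = 9*(14 - m) = 126 - 9*m)
r(Y) = 37/531
1201743/(((-233922 - r(z(33)))/1754571)) = 1201743/(((-233922 - 1*37/531)/1754571)) = 1201743/(((-233922 - 37/531)*(1/1754571))) = 1201743/((-124212619/531*1/1754571)) = 1201743/(-124212619/931677201) = 1201743*(-931677201/124212619) = -1119636554561343/124212619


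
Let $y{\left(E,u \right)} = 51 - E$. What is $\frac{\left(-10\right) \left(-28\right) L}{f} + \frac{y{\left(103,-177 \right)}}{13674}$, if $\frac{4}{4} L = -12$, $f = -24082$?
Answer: $\frac{11173094}{82324317} \approx 0.13572$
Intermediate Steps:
$L = -12$
$\frac{\left(-10\right) \left(-28\right) L}{f} + \frac{y{\left(103,-177 \right)}}{13674} = \frac{\left(-10\right) \left(-28\right) \left(-12\right)}{-24082} + \frac{51 - 103}{13674} = 280 \left(-12\right) \left(- \frac{1}{24082}\right) + \left(51 - 103\right) \frac{1}{13674} = \left(-3360\right) \left(- \frac{1}{24082}\right) - \frac{26}{6837} = \frac{1680}{12041} - \frac{26}{6837} = \frac{11173094}{82324317}$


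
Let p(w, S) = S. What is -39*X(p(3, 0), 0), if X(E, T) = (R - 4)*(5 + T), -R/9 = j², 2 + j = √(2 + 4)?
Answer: 18330 - 7020*√6 ≈ 1134.6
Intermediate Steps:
j = -2 + √6 (j = -2 + √(2 + 4) = -2 + √6 ≈ 0.44949)
R = -9*(-2 + √6)² ≈ -1.8184
X(E, T) = (-94 + 36*√6)*(5 + T) (X(E, T) = ((-90 + 36*√6) - 4)*(5 + T) = (-94 + 36*√6)*(5 + T))
-39*X(p(3, 0), 0) = -39*(-470 - 94*0 + 180*√6 + 36*0*√6) = -39*(-470 + 0 + 180*√6 + 0) = -39*(-470 + 180*√6) = 18330 - 7020*√6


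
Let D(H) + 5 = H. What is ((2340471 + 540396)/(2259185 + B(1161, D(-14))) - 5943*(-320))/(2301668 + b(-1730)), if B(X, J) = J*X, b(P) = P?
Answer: 1418159874209/1715083699396 ≈ 0.82687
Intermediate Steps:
D(H) = -5 + H
((2340471 + 540396)/(2259185 + B(1161, D(-14))) - 5943*(-320))/(2301668 + b(-1730)) = ((2340471 + 540396)/(2259185 + (-5 - 14)*1161) - 5943*(-320))/(2301668 - 1730) = (2880867/(2259185 - 19*1161) + 1901760)/2299938 = (2880867/(2259185 - 22059) + 1901760)*(1/2299938) = (2880867/2237126 + 1901760)*(1/2299938) = (4254479622627/2237126)*(1/2299938) = 1418159874209/1715083699396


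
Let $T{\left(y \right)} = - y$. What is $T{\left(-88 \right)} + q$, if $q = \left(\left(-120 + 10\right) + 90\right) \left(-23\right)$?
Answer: $548$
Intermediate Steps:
$q = 460$ ($q = \left(-110 + 90\right) \left(-23\right) = \left(-20\right) \left(-23\right) = 460$)
$T{\left(-88 \right)} + q = \left(-1\right) \left(-88\right) + 460 = 88 + 460 = 548$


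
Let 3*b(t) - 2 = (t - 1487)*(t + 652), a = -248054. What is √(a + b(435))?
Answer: 2*I*√157307 ≈ 793.24*I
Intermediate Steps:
b(t) = ⅔ + (-1487 + t)*(652 + t)/3 (b(t) = ⅔ + ((t - 1487)*(t + 652))/3 = ⅔ + ((-1487 + t)*(652 + t))/3 = ⅔ + (-1487 + t)*(652 + t)/3)
√(a + b(435)) = √(-248054 + (-323174 - 835/3*435 + (⅓)*435²)) = √(-248054 + (-323174 - 121075 + (⅓)*189225)) = √(-248054 + (-323174 - 121075 + 63075)) = √(-248054 - 381174) = √(-629228) = 2*I*√157307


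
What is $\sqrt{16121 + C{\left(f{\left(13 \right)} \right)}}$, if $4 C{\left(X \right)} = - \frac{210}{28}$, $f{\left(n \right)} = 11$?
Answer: $\frac{\sqrt{257906}}{4} \approx 126.96$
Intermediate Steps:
$C{\left(X \right)} = - \frac{15}{8}$ ($C{\left(X \right)} = \frac{\left(-210\right) \frac{1}{28}}{4} = \frac{1}{4} \left(- \frac{15}{2}\right) = - \frac{15}{8}$)
$\sqrt{16121 + C{\left(f{\left(13 \right)} \right)}} = \sqrt{16121 - \frac{15}{8}} = \sqrt{\frac{128953}{8}} = \frac{\sqrt{257906}}{4}$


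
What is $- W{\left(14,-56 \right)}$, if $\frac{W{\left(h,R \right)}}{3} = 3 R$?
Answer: $504$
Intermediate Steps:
$W{\left(h,R \right)} = 9 R$ ($W{\left(h,R \right)} = 3 \cdot 3 R = 9 R$)
$- W{\left(14,-56 \right)} = - 9 \left(-56\right) = \left(-1\right) \left(-504\right) = 504$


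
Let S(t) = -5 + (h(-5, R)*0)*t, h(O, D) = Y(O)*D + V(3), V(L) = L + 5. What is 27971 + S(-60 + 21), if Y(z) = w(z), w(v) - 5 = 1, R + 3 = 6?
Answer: 27966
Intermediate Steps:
R = 3 (R = -3 + 6 = 3)
w(v) = 6 (w(v) = 5 + 1 = 6)
Y(z) = 6
V(L) = 5 + L
h(O, D) = 8 + 6*D (h(O, D) = 6*D + (5 + 3) = 6*D + 8 = 8 + 6*D)
S(t) = -5 (S(t) = -5 + ((8 + 6*3)*0)*t = -5 + ((8 + 18)*0)*t = -5 + (26*0)*t = -5 + 0*t = -5 + 0 = -5)
27971 + S(-60 + 21) = 27971 - 5 = 27966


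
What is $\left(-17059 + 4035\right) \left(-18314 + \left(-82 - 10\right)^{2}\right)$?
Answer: $128286400$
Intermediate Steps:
$\left(-17059 + 4035\right) \left(-18314 + \left(-82 - 10\right)^{2}\right) = - 13024 \left(-18314 + \left(-92\right)^{2}\right) = - 13024 \left(-18314 + 8464\right) = \left(-13024\right) \left(-9850\right) = 128286400$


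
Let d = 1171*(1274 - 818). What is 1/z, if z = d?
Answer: 1/533976 ≈ 1.8727e-6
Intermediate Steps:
d = 533976 (d = 1171*456 = 533976)
z = 533976
1/z = 1/533976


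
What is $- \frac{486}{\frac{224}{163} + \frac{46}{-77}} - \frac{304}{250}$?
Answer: $- \frac{1018607}{1625} \approx -626.83$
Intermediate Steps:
$- \frac{486}{\frac{224}{163} + \frac{46}{-77}} - \frac{304}{250} = - \frac{486}{224 \cdot \frac{1}{163} + 46 \left(- \frac{1}{77}\right)} - \frac{152}{125} = - \frac{486}{\frac{224}{163} - \frac{46}{77}} - \frac{152}{125} = - \frac{486}{\frac{9750}{12551}} - \frac{152}{125} = \left(-486\right) \frac{12551}{9750} - \frac{152}{125} = - \frac{1016631}{1625} - \frac{152}{125} = - \frac{1018607}{1625}$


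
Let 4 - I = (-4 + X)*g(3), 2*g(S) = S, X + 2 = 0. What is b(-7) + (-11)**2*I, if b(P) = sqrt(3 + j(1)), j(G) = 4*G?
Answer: 1573 + sqrt(7) ≈ 1575.6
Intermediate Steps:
X = -2 (X = -2 + 0 = -2)
g(S) = S/2
I = 13 (I = 4 - (-4 - 2)*(1/2)*3 = 4 - (-6)*3/2 = 4 - 1*(-9) = 4 + 9 = 13)
b(P) = sqrt(7) (b(P) = sqrt(3 + 4*1) = sqrt(3 + 4) = sqrt(7))
b(-7) + (-11)**2*I = sqrt(7) + (-11)**2*13 = sqrt(7) + 121*13 = sqrt(7) + 1573 = 1573 + sqrt(7)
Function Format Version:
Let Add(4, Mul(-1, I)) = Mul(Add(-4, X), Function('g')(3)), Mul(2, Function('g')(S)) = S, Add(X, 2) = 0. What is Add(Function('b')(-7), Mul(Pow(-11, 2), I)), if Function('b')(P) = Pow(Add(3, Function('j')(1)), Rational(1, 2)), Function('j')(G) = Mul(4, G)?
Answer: Add(1573, Pow(7, Rational(1, 2))) ≈ 1575.6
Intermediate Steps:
X = -2 (X = Add(-2, 0) = -2)
Function('g')(S) = Mul(Rational(1, 2), S)
I = 13 (I = Add(4, Mul(-1, Mul(Add(-4, -2), Mul(Rational(1, 2), 3)))) = Add(4, Mul(-1, Mul(-6, Rational(3, 2)))) = Add(4, Mul(-1, -9)) = Add(4, 9) = 13)
Function('b')(P) = Pow(7, Rational(1, 2)) (Function('b')(P) = Pow(Add(3, Mul(4, 1)), Rational(1, 2)) = Pow(Add(3, 4), Rational(1, 2)) = Pow(7, Rational(1, 2)))
Add(Function('b')(-7), Mul(Pow(-11, 2), I)) = Add(Pow(7, Rational(1, 2)), Mul(Pow(-11, 2), 13)) = Add(Pow(7, Rational(1, 2)), Mul(121, 13)) = Add(Pow(7, Rational(1, 2)), 1573) = Add(1573, Pow(7, Rational(1, 2)))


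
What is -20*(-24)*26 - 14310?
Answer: -1830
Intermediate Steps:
-20*(-24)*26 - 14310 = 480*26 - 14310 = 12480 - 14310 = -1830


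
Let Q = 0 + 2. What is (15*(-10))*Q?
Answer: -300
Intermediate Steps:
Q = 2
(15*(-10))*Q = (15*(-10))*2 = -150*2 = -300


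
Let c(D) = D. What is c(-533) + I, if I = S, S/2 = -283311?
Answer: -567155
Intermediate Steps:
S = -566622 (S = 2*(-283311) = -566622)
I = -566622
c(-533) + I = -533 - 566622 = -567155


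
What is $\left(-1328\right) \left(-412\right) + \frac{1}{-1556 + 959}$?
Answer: $\frac{326640191}{597} \approx 5.4714 \cdot 10^{5}$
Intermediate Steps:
$\left(-1328\right) \left(-412\right) + \frac{1}{-1556 + 959} = 547136 + \frac{1}{-597} = 547136 - \frac{1}{597} = \frac{326640191}{597}$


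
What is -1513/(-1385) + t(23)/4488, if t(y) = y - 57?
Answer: 198331/182820 ≈ 1.0848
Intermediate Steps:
t(y) = -57 + y
-1513/(-1385) + t(23)/4488 = -1513/(-1385) + (-57 + 23)/4488 = -1513*(-1/1385) - 34*1/4488 = 1513/1385 - 1/132 = 198331/182820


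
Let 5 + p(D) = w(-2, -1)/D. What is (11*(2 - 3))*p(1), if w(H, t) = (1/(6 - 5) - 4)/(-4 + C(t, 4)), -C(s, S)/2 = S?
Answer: 209/4 ≈ 52.250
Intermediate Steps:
C(s, S) = -2*S
w(H, t) = 1/4 (w(H, t) = (1/(6 - 5) - 4)/(-4 - 2*4) = (1/1 - 4)/(-4 - 8) = (1 - 4)/(-12) = -3*(-1/12) = 1/4)
p(D) = -5 + 1/(4*D)
(11*(2 - 3))*p(1) = (11*(2 - 3))*(-5 + (1/4)/1) = (11*(-1))*(-5 + (1/4)*1) = -11*(-5 + 1/4) = -11*(-19/4) = 209/4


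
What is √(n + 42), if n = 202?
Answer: 2*√61 ≈ 15.620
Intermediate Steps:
√(n + 42) = √(202 + 42) = √244 = 2*√61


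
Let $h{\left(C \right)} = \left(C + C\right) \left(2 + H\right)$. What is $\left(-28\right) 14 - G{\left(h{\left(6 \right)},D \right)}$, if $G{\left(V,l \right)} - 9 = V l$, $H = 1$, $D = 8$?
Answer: $-689$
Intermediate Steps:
$h{\left(C \right)} = 6 C$ ($h{\left(C \right)} = \left(C + C\right) \left(2 + 1\right) = 2 C 3 = 6 C$)
$G{\left(V,l \right)} = 9 + V l$
$\left(-28\right) 14 - G{\left(h{\left(6 \right)},D \right)} = \left(-28\right) 14 - \left(9 + 6 \cdot 6 \cdot 8\right) = -392 - \left(9 + 36 \cdot 8\right) = -392 - \left(9 + 288\right) = -392 - 297 = -689$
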